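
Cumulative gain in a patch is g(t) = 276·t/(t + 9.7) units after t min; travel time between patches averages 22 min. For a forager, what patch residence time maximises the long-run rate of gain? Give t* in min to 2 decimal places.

Optimal t* satisfies g'(t*) = g(t*)/(T + t*).
g'(t) = 276·9.7/(t + 9.7)². Setting 276·9.7/(t+9.7)² = 276t/[(t+9.7)(22+t)] gives 9.7(22+t) = t(t+9.7), so t² = 9.7×22 = 213.4.
t* = √213.4 = 14.61 min.

14.61 min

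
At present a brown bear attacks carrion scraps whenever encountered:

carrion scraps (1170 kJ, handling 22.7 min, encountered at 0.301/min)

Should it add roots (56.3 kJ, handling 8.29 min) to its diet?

On carrion scraps alone, R = ΣλE/(1+Σλh) = 352.2/7.833 = 44.96 kJ/min.
roots: E/h = 56.3/8.29 = 6.791 kJ/min.
6.791 < 44.96, so adding roots would lower the average — exclude it.

No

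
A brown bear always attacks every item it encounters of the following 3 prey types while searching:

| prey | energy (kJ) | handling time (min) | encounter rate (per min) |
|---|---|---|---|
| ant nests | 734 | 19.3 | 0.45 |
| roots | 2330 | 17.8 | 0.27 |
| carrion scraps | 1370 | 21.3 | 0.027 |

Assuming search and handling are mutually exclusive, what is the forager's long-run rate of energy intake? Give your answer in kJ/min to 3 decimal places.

Energy encountered per unit search time: 0.45×734 + 0.27×2330 + 0.027×1370 = 996.4 kJ/min.
Handling time per unit search time: 0.45×19.3 + 0.27×17.8 + 0.027×21.3 = 14.07.
Rate = 996.4/(1 + 14.07) = 66.13 kJ/min.

66.135 kJ/min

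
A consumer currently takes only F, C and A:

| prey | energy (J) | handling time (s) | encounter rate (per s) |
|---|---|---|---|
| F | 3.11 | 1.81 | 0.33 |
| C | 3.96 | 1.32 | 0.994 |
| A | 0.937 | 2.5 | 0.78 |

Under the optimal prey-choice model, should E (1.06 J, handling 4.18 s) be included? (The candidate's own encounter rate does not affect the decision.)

No

On F, C and A alone, R = ΣλE/(1+Σλh) = 5.693/4.859 = 1.172 J/s.
E: E/h = 1.06/4.18 = 0.2536 J/s.
0.2536 < 1.172, so adding E would lower the average — exclude it.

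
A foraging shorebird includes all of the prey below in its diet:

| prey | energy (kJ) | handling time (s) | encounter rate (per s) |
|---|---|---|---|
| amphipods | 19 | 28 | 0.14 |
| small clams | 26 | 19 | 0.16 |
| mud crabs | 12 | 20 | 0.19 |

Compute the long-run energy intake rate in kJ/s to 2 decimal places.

0.77 kJ/s

R = (0.14×19 + 0.16×26 + 0.19×12) / (1 + 0.14×28 + 0.16×19 + 0.19×20) = 9.1/11.76 = 0.7738 kJ/s.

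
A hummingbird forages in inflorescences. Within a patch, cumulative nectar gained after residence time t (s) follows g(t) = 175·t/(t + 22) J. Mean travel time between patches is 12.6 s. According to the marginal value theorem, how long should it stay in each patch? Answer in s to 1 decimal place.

Maximise g(t)/(T+t): set derivative to zero → g'(t)(T+t) = g(t).
g'(t) = 175·22/(t + 22)². Setting 175·22/(t+22)² = 175t/[(t+22)(12.6+t)] gives 22(12.6+t) = t(t+22), so t² = 22×12.6 = 277.2.
t* = √277.2 = 16.65 s.

16.6 s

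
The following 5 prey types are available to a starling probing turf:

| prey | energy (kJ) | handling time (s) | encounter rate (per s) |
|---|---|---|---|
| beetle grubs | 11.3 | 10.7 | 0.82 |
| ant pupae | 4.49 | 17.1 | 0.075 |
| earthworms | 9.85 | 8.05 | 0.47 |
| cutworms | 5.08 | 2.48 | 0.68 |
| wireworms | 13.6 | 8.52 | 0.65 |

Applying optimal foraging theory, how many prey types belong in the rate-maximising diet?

2

E/h in descending order: cutworms 2.05, wireworms 1.6, earthworms 1.22, beetle grubs 1.06, ant pupae 0.263 kJ/s. The optimal diet is the largest prefix of this list for which every included type satisfies E_i/h_i > R on the types above it.
Rate on top 1: 1.286. wireworms: 1.6 > 1.286 → include.
Rate on top 2: 1.495. earthworms: 1.22 < 1.495 → exclude; stop.
Optimal diet: cutworms, wireworms — 2 of 5 types.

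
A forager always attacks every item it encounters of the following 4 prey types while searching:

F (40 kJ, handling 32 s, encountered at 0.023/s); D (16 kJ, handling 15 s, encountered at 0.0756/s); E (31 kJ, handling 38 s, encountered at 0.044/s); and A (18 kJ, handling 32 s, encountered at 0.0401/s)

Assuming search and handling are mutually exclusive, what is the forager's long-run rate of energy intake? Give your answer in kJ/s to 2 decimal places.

R = Σλ_iE_i / (1 + Σλ_ih_i)
Numerator: 0.023×40 + 0.0756×16 + 0.044×31 + 0.0401×18 = 4.215
Denominator: 1 + 0.023×32 + 0.0756×15 + 0.044×38 + 0.0401×32 = 5.825
R = 4.215/5.825 = 0.7236 kJ/s

0.72 kJ/s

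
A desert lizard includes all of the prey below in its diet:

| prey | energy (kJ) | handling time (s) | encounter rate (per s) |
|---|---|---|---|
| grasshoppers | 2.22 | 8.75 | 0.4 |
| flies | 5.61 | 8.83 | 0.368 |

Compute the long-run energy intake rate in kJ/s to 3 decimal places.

0.381 kJ/s

R = (0.4×2.22 + 0.368×5.61) / (1 + 0.4×8.75 + 0.368×8.83) = 2.952/7.749 = 0.381 kJ/s.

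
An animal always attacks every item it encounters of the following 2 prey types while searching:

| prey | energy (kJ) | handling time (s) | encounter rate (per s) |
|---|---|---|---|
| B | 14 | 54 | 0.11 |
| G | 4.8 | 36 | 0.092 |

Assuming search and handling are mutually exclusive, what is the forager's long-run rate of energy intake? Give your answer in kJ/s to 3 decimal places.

0.193 kJ/s

R = (0.11×14 + 0.092×4.8) / (1 + 0.11×54 + 0.092×36) = 1.982/10.25 = 0.1933 kJ/s.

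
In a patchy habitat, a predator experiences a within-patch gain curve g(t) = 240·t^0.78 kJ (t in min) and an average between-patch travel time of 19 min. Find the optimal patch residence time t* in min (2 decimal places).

Optimal t* satisfies g'(t*) = g(t*)/(T + t*).
g'(t) = 0.78·240·t^-0.22. Setting 0.78·240·t^-0.22 = 240·t^0.78/(19+t) gives 0.78(19+t) = t, so 0.22·t = 0.78×19.
t* = 0.78×19/0.22 = 67.36 min.

67.36 min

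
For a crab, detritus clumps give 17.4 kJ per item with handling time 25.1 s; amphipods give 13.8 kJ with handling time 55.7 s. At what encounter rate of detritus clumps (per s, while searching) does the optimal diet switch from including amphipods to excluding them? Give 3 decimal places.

0.022 per s

The zero-one rule: include amphipods iff E₂/h₂ > λE₁/(1+λh₁). Equality gives the switch point.
λE₁h₂ = E₂ + λE₂h₁ ⇒ λ = E₂/(E₁h₂ − E₂h₁) = 13.8/(969.2 − 346.4) = 0.02216 per s.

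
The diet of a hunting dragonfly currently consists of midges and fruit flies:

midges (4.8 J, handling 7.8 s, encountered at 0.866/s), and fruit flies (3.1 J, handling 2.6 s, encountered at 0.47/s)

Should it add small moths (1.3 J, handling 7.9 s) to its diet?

No

On midges and fruit flies alone, R = ΣλE/(1+Σλh) = 5.614/8.977 = 0.6254 J/s.
small moths: E/h = 1.3/7.9 = 0.1646 J/s.
0.1646 < 0.6254, so adding small moths would lower the average — exclude it.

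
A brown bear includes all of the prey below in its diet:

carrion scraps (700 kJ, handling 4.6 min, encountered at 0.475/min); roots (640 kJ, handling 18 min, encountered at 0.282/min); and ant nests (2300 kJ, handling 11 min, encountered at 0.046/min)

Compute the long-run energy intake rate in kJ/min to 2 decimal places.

70.58 kJ/min

R = Σλ_iE_i / (1 + Σλ_ih_i)
Numerator: 0.475×700 + 0.282×640 + 0.046×2300 = 618.8
Denominator: 1 + 0.475×4.6 + 0.282×18 + 0.046×11 = 8.767
R = 618.8/8.767 = 70.58 kJ/min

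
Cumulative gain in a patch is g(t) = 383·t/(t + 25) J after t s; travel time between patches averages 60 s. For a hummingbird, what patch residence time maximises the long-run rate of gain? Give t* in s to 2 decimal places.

By the marginal value theorem, leave when the instantaneous gain rate g'(t) equals the habitat-wide average g(t)/(T + t).
g'(t) = 383·25/(t + 25)². Setting 383·25/(t+25)² = 383t/[(t+25)(60+t)] gives 25(60+t) = t(t+25), so t² = 25×60 = 1500.
t* = √1500 = 38.73 s.

38.73 s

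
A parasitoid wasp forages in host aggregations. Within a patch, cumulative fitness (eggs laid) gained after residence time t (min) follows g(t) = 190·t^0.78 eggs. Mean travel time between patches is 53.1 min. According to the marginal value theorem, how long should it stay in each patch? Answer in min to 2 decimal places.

188.26 min

Maximise g(t)/(T+t): set derivative to zero → g'(t)(T+t) = g(t).
g'(t) = 0.78·190·t^-0.22. Setting 0.78·190·t^-0.22 = 190·t^0.78/(53.1+t) gives 0.78(53.1+t) = t, so 0.22·t = 0.78×53.1.
t* = 0.78×53.1/0.22 = 188.3 min.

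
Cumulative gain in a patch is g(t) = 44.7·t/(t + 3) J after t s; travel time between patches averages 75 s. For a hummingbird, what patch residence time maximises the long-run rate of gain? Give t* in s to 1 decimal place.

Maximise g(t)/(T+t): set derivative to zero → g'(t)(T+t) = g(t).
g'(t) = 44.7·3/(t + 3)². Setting 44.7·3/(t+3)² = 44.7t/[(t+3)(75+t)] gives 3(75+t) = t(t+3), so t² = 3×75 = 225.
t* = √225 = 15 s.

15.0 s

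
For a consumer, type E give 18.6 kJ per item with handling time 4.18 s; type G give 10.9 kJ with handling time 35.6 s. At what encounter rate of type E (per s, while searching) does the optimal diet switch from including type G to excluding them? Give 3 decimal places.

0.018 per s

At the threshold, the rate on type E alone equals the profitability of type G: λ·18.6/(1 + λ·4.18) = 10.9/35.6 = 0.3062.
Rearranging, λ(18.6 − 0.3062×4.18) = 0.3062, so λ = 0.3062/17.32 = 0.01768 per s.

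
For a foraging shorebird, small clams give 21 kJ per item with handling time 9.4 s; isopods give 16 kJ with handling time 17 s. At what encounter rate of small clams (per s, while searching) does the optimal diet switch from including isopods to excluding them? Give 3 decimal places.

Drop isopods once their profitability E₂/h₂ falls below the rate achievable on small clams alone: E₂/h₂ = λE₁/(1 + λh₁).
Solve for λ: λE₁h₂ = E₂(1 + λh₁) → λ(E₁h₂ − E₂h₁) = E₂ → λ = E₂/(E₁h₂ − E₂h₁).
λ = 16/(21×17 − 16×9.4) = 16/206.6 = 0.07744 per s.

0.077 per s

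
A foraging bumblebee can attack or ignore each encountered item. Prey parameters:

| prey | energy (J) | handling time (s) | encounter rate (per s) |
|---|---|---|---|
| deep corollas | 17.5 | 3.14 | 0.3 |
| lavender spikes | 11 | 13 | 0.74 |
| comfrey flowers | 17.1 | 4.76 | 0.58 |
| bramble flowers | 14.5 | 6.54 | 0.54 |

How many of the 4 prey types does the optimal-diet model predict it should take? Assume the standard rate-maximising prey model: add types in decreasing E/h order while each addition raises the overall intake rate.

Profitabilities (E/h, J/s): deep corollas 5.57, comfrey flowers 3.59, bramble flowers 2.22, lavender spikes 0.846. Add prey in this order while the next type's profitability exceeds the intake rate on those already taken.
Rate on top 1: 2.703. comfrey flowers: 3.59 > 2.703 → include.
Rate on top 2: 3.225. bramble flowers: 2.22 < 3.225 → exclude; stop.
Optimal diet: deep corollas, comfrey flowers — 2 of 4 types.

2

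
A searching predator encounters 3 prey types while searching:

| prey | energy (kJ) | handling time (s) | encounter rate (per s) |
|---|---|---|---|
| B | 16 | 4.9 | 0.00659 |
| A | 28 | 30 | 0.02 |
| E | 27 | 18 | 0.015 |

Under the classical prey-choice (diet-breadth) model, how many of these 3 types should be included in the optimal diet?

3

E/h in descending order: B 3.27, E 1.5, A 0.933 kJ/s. The optimal diet is the largest prefix of this list for which every included type satisfies E_i/h_i > R on the types above it.
Rate on top 1: 0.1021. E: 1.5 > 0.1021 → include.
Rate on top 2: 0.392. A: 0.933 > 0.392 → include.
Optimal diet: B, E, A — 3 of 3 types.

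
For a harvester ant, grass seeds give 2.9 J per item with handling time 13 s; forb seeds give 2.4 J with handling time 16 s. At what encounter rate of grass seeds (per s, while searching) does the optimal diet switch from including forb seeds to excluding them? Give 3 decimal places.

At the threshold, the rate on grass seeds alone equals the profitability of forb seeds: λ·2.9/(1 + λ·13) = 2.4/16 = 0.15.
Rearranging, λ(2.9 − 0.15×13) = 0.15, so λ = 0.15/0.95 = 0.1579 per s.

0.158 per s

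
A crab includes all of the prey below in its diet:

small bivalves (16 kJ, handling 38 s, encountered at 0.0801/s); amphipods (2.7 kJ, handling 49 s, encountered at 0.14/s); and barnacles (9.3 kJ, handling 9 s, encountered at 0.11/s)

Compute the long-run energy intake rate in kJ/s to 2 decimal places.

0.23 kJ/s

R = Σλ_iE_i / (1 + Σλ_ih_i)
Numerator: 0.0801×16 + 0.14×2.7 + 0.11×9.3 = 2.683
Denominator: 1 + 0.0801×38 + 0.14×49 + 0.11×9 = 11.89
R = 2.683/11.89 = 0.2255 kJ/s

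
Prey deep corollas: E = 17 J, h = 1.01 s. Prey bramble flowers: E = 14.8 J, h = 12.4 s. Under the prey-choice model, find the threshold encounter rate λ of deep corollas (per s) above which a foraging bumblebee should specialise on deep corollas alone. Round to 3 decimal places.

0.076 per s

At the threshold, the rate on deep corollas alone equals the profitability of bramble flowers: λ·17/(1 + λ·1.01) = 14.8/12.4 = 1.194.
Rearranging, λ(17 − 1.194×1.01) = 1.194, so λ = 1.194/15.79 = 0.07557 per s.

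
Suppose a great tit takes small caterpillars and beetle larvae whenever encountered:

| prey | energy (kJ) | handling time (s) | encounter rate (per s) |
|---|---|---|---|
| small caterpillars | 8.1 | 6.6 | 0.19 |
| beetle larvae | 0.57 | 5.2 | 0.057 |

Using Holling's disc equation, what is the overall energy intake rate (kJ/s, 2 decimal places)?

Energy encountered per unit search time: 0.19×8.1 + 0.057×0.57 = 1.571 kJ/s.
Handling time per unit search time: 0.19×6.6 + 0.057×5.2 = 1.55.
Rate = 1.571/(1 + 1.55) = 0.6162 kJ/s.

0.62 kJ/s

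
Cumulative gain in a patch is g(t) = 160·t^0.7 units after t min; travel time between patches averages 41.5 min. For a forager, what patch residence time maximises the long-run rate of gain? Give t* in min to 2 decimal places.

96.83 min

By the marginal value theorem, leave when the instantaneous gain rate g'(t) equals the habitat-wide average g(t)/(T + t).
g'(t) = 0.7·160·t^-0.3. Setting 0.7·160·t^-0.3 = 160·t^0.7/(41.5+t) gives 0.7(41.5+t) = t, so 0.30·t = 0.7×41.5.
t* = 0.7×41.5/0.30 = 96.83 min.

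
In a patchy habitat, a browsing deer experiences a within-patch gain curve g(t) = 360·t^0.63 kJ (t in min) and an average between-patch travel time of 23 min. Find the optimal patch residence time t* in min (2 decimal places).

39.16 min

Optimal t* satisfies g'(t*) = g(t*)/(T + t*).
g'(t) = 0.63·360·t^-0.37. Setting 0.63·360·t^-0.37 = 360·t^0.63/(23+t) gives 0.63(23+t) = t, so 0.37·t = 0.63×23.
t* = 0.63×23/0.37 = 39.16 min.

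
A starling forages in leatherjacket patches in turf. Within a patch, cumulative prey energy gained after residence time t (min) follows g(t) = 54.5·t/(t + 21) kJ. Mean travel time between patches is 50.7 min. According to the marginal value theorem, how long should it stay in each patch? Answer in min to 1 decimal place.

By the marginal value theorem, leave when the instantaneous gain rate g'(t) equals the habitat-wide average g(t)/(T + t).
g'(t) = 54.5·21/(t + 21)². Setting 54.5·21/(t+21)² = 54.5t/[(t+21)(50.7+t)] gives 21(50.7+t) = t(t+21), so t² = 21×50.7 = 1065.
t* = √1065 = 32.63 min.

32.6 min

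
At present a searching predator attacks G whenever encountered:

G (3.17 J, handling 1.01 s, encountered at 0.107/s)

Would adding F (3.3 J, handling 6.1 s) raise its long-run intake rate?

Yes

Current rate: (0.107×3.17)/(1 + 0.107×1.01) = 0.3061 J/s.
Profitability of F: 3.3/6.1 = 0.541 J/s.
0.541 > 0.3061, so adding F raises the average — include it.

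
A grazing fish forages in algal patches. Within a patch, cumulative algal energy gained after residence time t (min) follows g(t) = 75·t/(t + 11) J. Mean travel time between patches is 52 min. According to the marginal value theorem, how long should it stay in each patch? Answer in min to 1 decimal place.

Optimal t* satisfies g'(t*) = g(t*)/(T + t*).
g'(t) = 75·11/(t + 11)². Setting 75·11/(t+11)² = 75t/[(t+11)(52+t)] gives 11(52+t) = t(t+11), so t² = 11×52 = 572.
t* = √572 = 23.92 min.

23.9 min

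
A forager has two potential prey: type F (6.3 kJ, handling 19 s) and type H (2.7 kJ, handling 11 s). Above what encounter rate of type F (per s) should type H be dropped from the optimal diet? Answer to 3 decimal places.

At the threshold, the rate on type F alone equals the profitability of type H: λ·6.3/(1 + λ·19) = 2.7/11 = 0.2455.
Rearranging, λ(6.3 − 0.2455×19) = 0.2455, so λ = 0.2455/1.636 = 0.15 per s.

0.150 per s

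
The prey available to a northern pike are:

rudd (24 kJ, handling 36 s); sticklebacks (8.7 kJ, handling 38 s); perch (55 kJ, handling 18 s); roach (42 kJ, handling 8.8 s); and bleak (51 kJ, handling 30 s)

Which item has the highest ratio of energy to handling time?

In descending order of E/h:
roach: 42/8.8 = 4.77 kJ/s
perch: 55/18 = 3.06 kJ/s
bleak: 51/30 = 1.7 kJ/s
rudd: 24/36 = 0.667 kJ/s
sticklebacks: 8.7/38 = 0.229 kJ/s

roach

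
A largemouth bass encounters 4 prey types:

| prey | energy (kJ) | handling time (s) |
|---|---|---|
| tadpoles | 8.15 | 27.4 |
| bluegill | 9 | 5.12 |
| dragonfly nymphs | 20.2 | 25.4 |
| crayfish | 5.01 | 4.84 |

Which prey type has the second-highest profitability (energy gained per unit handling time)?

Profitability E/h (kJ/s): tadpoles = 8.15/27.4 = 0.297, bluegill = 9/5.12 = 1.76, dragonfly nymphs = 20.2/25.4 = 0.795, crayfish = 5.01/4.84 = 1.04.
Ranked: bluegill > crayfish > dragonfly nymphs > tadpoles.

crayfish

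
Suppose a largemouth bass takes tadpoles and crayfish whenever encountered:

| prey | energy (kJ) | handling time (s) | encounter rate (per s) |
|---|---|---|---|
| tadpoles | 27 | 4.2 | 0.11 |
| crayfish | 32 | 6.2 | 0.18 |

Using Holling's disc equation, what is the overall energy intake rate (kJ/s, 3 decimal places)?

3.386 kJ/s

R = (0.11×27 + 0.18×32) / (1 + 0.11×4.2 + 0.18×6.2) = 8.73/2.578 = 3.386 kJ/s.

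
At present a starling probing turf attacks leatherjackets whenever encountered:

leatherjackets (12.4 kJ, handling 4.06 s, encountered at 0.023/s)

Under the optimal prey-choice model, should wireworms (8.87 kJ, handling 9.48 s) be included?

Yes

Intake rate on the current diet: R = (0.023×12.4) / (1 + 0.023×4.06) = 0.2852/1.093 = 0.2608 kJ/s.
wireworms: E/h = 8.87/9.48 = 0.9357 kJ/s.
Since 0.9357 > R, including wireworms increases the long-run rate.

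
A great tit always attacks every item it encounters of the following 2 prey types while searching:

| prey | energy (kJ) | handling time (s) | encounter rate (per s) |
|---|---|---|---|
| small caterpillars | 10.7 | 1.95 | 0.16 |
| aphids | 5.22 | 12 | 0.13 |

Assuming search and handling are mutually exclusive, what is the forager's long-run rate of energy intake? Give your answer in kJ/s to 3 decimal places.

Energy encountered per unit search time: 0.16×10.7 + 0.13×5.22 = 2.391 kJ/s.
Handling time per unit search time: 0.16×1.95 + 0.13×12 = 1.872.
Rate = 2.391/(1 + 1.872) = 0.8324 kJ/s.

0.832 kJ/s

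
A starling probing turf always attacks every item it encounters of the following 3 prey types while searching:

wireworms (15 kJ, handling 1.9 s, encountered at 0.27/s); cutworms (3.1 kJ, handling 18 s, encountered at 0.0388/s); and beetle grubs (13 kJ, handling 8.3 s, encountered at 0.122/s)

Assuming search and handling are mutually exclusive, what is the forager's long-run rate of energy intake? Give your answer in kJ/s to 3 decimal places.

1.785 kJ/s

Energy encountered per unit search time: 0.27×15 + 0.0388×3.1 + 0.122×13 = 5.756 kJ/s.
Handling time per unit search time: 0.27×1.9 + 0.0388×18 + 0.122×8.3 = 2.224.
Rate = 5.756/(1 + 2.224) = 1.785 kJ/s.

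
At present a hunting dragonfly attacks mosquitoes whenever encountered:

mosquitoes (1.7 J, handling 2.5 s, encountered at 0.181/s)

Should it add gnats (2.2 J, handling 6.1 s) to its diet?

Current rate: (0.181×1.7)/(1 + 0.181×2.5) = 0.2118 J/s.
gnats: E/h = 2.2/6.1 = 0.3607 J/s.
0.3607 > 0.2118, so adding gnats raises the average — include it.

Yes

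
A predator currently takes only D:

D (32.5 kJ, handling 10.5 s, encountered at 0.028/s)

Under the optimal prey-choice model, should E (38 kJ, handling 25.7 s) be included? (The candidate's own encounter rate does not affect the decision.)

Yes

On D alone, R = ΣλE/(1+Σλh) = 0.91/1.294 = 0.7032 kJ/s.
Profitability of E: 38/25.7 = 1.479 kJ/s.
Since 1.479 > R, including E increases the long-run rate.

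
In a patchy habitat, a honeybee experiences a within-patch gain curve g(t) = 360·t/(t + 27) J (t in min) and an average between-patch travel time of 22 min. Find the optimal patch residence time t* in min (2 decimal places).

Optimal t* satisfies g'(t*) = g(t*)/(T + t*).
g'(t) = 360·27/(t + 27)². Setting 360·27/(t+27)² = 360t/[(t+27)(22+t)] gives 27(22+t) = t(t+27), so t² = 27×22 = 594.
t* = √594 = 24.37 min.

24.37 min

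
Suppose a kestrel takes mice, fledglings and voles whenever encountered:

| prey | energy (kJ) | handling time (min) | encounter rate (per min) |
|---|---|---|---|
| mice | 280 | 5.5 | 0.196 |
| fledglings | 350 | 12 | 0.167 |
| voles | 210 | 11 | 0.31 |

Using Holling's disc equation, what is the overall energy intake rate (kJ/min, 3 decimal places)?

23.816 kJ/min

R = Σλ_iE_i / (1 + Σλ_ih_i)
Numerator: 0.196×280 + 0.167×350 + 0.31×210 = 178.4
Denominator: 1 + 0.196×5.5 + 0.167×12 + 0.31×11 = 7.492
R = 178.4/7.492 = 23.82 kJ/min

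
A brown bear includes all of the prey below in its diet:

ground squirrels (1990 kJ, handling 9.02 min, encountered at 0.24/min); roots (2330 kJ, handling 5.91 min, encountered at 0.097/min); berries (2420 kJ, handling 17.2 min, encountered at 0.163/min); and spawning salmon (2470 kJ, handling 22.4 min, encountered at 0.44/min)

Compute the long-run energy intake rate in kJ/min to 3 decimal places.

R = Σλ_iE_i / (1 + Σλ_ih_i)
Numerator: 0.24×1990 + 0.097×2330 + 0.163×2420 + 0.44×2470 = 2185
Denominator: 1 + 0.24×9.02 + 0.097×5.91 + 0.163×17.2 + 0.44×22.4 = 16.4
R = 2185/16.4 = 133.2 kJ/min

133.243 kJ/min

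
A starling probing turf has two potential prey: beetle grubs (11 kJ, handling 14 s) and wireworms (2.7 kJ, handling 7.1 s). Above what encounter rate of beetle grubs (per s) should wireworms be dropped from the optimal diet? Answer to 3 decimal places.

0.067 per s

The zero-one rule: include wireworms iff E₂/h₂ > λE₁/(1+λh₁). Equality gives the switch point.
λE₁h₂ = E₂ + λE₂h₁ ⇒ λ = E₂/(E₁h₂ − E₂h₁) = 2.7/(78.1 − 37.8) = 0.067 per s.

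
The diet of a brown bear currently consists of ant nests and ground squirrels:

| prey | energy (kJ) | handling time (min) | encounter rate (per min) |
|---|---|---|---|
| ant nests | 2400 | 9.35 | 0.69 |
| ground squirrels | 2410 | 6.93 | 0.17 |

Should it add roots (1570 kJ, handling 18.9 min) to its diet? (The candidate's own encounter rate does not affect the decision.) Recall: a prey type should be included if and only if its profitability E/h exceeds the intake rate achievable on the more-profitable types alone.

On ant nests and ground squirrels alone, R = ΣλE/(1+Σλh) = 2066/8.63 = 239.4 kJ/min.
roots: E/h = 1570/18.9 = 83.07 kJ/min.
Since 83.07 < R, time spent handling roots is better spent searching.

No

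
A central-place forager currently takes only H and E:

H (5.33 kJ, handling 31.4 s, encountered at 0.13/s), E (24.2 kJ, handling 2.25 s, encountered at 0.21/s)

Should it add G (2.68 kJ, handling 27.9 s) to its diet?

Current rate: (0.13×5.33 + 0.21×24.2)/(1 + 0.13×31.4 + 0.21×2.25) = 1.04 kJ/s.
Profitability of G: 2.68/27.9 = 0.09606 kJ/s.
Since 0.09606 < R, time spent handling G is better spent searching.

No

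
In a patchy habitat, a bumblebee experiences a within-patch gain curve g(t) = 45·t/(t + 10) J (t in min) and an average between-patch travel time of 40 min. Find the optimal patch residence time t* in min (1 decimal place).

Maximise g(t)/(T+t): set derivative to zero → g'(t)(T+t) = g(t).
g'(t) = 45·10/(t + 10)². Setting 45·10/(t+10)² = 45t/[(t+10)(40+t)] gives 10(40+t) = t(t+10), so t² = 10×40 = 400.
t* = √400 = 20 min.

20.0 min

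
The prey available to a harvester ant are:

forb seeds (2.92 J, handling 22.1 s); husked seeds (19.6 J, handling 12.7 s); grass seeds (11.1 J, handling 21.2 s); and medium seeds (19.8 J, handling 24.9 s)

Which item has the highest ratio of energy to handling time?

husked seeds

In descending order of E/h:
husked seeds: 19.6/12.7 = 1.54 J/s
medium seeds: 19.8/24.9 = 0.795 J/s
grass seeds: 11.1/21.2 = 0.524 J/s
forb seeds: 2.92/22.1 = 0.132 J/s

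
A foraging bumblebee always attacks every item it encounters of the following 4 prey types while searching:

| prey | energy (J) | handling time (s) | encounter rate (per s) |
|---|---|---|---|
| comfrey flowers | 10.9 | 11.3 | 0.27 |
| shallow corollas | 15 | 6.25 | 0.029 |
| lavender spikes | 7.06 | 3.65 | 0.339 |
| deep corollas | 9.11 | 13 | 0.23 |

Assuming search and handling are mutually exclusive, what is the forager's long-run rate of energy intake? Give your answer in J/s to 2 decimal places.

Energy encountered per unit search time: 0.27×10.9 + 0.029×15 + 0.339×7.06 + 0.23×9.11 = 7.867 J/s.
Handling time per unit search time: 0.27×11.3 + 0.029×6.25 + 0.339×3.65 + 0.23×13 = 7.46.
Rate = 7.867/(1 + 7.46) = 0.9299 J/s.

0.93 J/s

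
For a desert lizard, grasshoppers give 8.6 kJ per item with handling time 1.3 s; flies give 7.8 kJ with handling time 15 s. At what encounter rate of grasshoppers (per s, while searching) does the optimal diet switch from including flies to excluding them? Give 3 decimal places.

At the threshold, the rate on grasshoppers alone equals the profitability of flies: λ·8.6/(1 + λ·1.3) = 7.8/15 = 0.52.
Rearranging, λ(8.6 − 0.52×1.3) = 0.52, so λ = 0.52/7.924 = 0.06562 per s.

0.066 per s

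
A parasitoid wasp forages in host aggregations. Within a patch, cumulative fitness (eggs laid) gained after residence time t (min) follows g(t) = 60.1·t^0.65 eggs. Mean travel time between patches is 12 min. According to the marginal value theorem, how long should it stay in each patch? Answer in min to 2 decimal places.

22.29 min

By the marginal value theorem, leave when the instantaneous gain rate g'(t) equals the habitat-wide average g(t)/(T + t).
g'(t) = 0.65·60.1·t^-0.35. Setting 0.65·60.1·t^-0.35 = 60.1·t^0.65/(12+t) gives 0.65(12+t) = t, so 0.35·t = 0.65×12.
t* = 0.65×12/0.35 = 22.29 min.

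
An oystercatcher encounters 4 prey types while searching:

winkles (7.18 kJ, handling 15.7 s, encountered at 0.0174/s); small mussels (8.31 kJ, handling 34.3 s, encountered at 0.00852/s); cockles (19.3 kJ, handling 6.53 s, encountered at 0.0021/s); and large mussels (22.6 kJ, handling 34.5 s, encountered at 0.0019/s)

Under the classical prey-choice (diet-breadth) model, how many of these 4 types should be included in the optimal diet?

4

Rank by E/h (kJ/s): cockles 2.96, large mussels 0.655, winkles 0.457, small mussels 0.242. Include each in turn until the next type's E/h falls below the running intake rate.
Rate on top 1: 0.03998. large mussels: 0.655 > 0.03998 → include.
Rate on top 2: 0.07734. winkles: 0.457 > 0.07734 → include.
Rate on top 3: 0.1541. small mussels: 0.242 > 0.1541 → include.
Optimal diet: cockles, large mussels, winkles, small mussels — 4 of 4 types.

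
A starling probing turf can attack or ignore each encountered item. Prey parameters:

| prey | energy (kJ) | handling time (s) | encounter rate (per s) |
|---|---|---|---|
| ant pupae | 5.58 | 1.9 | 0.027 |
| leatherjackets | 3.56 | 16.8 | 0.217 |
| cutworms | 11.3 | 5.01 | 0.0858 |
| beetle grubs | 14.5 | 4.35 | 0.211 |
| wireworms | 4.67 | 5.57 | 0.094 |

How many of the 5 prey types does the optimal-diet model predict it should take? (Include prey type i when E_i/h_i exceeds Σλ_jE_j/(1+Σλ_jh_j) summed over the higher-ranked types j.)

E/h in descending order: beetle grubs 3.33, ant pupae 2.94, cutworms 2.26, wireworms 0.838, leatherjackets 0.212 kJ/s. The optimal diet is the largest prefix of this list for which every included type satisfies E_i/h_i > R on the types above it.
Rate on top 1: 1.595. ant pupae: 2.94 > 1.595 → include.
Rate on top 2: 1.63. cutworms: 2.26 > 1.63 → include.
Rate on top 3: 1.742. wireworms: 0.838 < 1.742 → exclude; stop.
Optimal diet: beetle grubs, ant pupae, cutworms — 3 of 5 types.

3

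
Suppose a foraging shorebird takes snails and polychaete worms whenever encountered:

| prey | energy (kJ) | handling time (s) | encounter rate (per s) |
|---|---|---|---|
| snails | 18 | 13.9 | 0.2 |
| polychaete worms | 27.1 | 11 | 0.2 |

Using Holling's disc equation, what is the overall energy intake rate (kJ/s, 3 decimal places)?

R = Σλ_iE_i / (1 + Σλ_ih_i)
Numerator: 0.2×18 + 0.2×27.1 = 9.02
Denominator: 1 + 0.2×13.9 + 0.2×11 = 5.98
R = 9.02/5.98 = 1.508 kJ/s

1.508 kJ/s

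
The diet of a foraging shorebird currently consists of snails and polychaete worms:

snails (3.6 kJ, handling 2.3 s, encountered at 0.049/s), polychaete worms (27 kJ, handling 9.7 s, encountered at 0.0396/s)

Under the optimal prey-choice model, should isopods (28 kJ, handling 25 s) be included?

Current rate: (0.049×3.6 + 0.0396×27)/(1 + 0.049×2.3 + 0.0396×9.7) = 0.8322 kJ/s.
Profitability of isopods: 28/25 = 1.12 kJ/s.
1.12 > 0.8322, so adding isopods raises the average — include it.

Yes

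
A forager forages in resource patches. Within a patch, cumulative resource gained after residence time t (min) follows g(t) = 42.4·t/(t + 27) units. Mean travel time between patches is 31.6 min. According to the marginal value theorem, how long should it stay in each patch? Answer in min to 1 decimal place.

29.2 min

Maximise g(t)/(T+t): set derivative to zero → g'(t)(T+t) = g(t).
g'(t) = 42.4·27/(t + 27)². Setting 42.4·27/(t+27)² = 42.4t/[(t+27)(31.6+t)] gives 27(31.6+t) = t(t+27), so t² = 27×31.6 = 853.2.
t* = √853.2 = 29.21 min.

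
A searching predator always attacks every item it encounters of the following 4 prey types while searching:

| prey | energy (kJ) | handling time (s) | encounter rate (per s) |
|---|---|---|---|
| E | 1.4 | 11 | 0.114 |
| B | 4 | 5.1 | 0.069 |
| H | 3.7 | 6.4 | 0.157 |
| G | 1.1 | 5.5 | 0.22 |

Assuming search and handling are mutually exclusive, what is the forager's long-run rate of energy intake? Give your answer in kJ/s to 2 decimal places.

0.26 kJ/s

R = (0.114×1.4 + 0.069×4 + 0.157×3.7 + 0.22×1.1) / (1 + 0.114×11 + 0.069×5.1 + 0.157×6.4 + 0.22×5.5) = 1.259/4.821 = 0.2611 kJ/s.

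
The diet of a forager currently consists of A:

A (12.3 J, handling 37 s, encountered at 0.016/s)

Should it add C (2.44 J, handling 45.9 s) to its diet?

No

Current rate: (0.016×12.3)/(1 + 0.016×37) = 0.1236 J/s.
C: E/h = 2.44/45.9 = 0.05316 J/s.
Since 0.05316 < R, time spent handling C is better spent searching.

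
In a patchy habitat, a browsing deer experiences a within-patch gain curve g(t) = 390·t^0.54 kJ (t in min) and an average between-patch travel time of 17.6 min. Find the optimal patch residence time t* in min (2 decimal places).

20.66 min

Optimal t* satisfies g'(t*) = g(t*)/(T + t*).
g'(t) = 0.54·390·t^-0.46. Setting 0.54·390·t^-0.46 = 390·t^0.54/(17.6+t) gives 0.54(17.6+t) = t, so 0.46·t = 0.54×17.6.
t* = 0.54×17.6/0.46 = 20.66 min.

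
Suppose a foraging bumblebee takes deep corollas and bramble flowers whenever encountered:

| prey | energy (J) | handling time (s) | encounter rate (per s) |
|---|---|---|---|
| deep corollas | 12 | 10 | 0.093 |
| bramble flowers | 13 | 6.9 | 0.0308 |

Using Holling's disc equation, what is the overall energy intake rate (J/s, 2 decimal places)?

0.71 J/s

Energy encountered per unit search time: 0.093×12 + 0.0308×13 = 1.516 J/s.
Handling time per unit search time: 0.093×10 + 0.0308×6.9 = 1.143.
Rate = 1.516/(1 + 1.143) = 0.7078 J/s.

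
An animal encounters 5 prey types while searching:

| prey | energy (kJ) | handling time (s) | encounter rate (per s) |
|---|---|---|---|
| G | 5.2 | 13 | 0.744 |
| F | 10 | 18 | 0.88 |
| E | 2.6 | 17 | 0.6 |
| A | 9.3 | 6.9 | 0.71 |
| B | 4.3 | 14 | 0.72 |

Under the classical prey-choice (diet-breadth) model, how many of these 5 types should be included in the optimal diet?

1

Rank by E/h (kJ/s): A 1.35, F 0.556, G 0.4, B 0.307, E 0.153. Include each in turn until the next type's E/h falls below the running intake rate.
Rate on top 1: 1.119. F: 0.556 < 1.119 → exclude; stop.
Optimal diet: A — 1 of 5 types.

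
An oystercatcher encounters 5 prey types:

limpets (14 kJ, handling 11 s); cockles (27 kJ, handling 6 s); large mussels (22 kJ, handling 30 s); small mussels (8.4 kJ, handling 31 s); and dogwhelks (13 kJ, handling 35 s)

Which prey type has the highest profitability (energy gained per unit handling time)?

Profitability E/h (kJ/s): limpets = 14/11 = 1.27, cockles = 27/6 = 4.5, large mussels = 22/30 = 0.733, small mussels = 8.4/31 = 0.271, dogwhelks = 13/35 = 0.371.
Ranked: cockles > limpets > large mussels > dogwhelks > small mussels.

cockles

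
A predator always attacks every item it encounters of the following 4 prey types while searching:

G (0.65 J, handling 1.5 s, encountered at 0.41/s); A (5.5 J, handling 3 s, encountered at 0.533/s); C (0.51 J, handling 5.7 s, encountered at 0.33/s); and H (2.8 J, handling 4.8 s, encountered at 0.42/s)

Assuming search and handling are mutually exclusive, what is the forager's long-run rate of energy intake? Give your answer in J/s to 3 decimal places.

R = Σλ_iE_i / (1 + Σλ_ih_i)
Numerator: 0.41×0.65 + 0.533×5.5 + 0.33×0.51 + 0.42×2.8 = 4.542
Denominator: 1 + 0.41×1.5 + 0.533×3 + 0.33×5.7 + 0.42×4.8 = 7.111
R = 4.542/7.111 = 0.6388 J/s

0.639 J/s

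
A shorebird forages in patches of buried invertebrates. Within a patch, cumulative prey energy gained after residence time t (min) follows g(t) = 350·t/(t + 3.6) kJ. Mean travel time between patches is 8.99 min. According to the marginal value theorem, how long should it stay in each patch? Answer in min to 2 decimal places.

5.69 min

By the marginal value theorem, leave when the instantaneous gain rate g'(t) equals the habitat-wide average g(t)/(T + t).
g'(t) = 350·3.6/(t + 3.6)². Setting 350·3.6/(t+3.6)² = 350t/[(t+3.6)(8.99+t)] gives 3.6(8.99+t) = t(t+3.6), so t² = 3.6×8.99 = 32.36.
t* = √32.36 = 5.689 min.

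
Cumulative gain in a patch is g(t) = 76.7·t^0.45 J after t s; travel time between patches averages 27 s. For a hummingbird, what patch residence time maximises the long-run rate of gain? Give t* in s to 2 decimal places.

Maximise g(t)/(T+t): set derivative to zero → g'(t)(T+t) = g(t).
g'(t) = 0.45·76.7·t^-0.55. Setting 0.45·76.7·t^-0.55 = 76.7·t^0.45/(27+t) gives 0.45(27+t) = t, so 0.55·t = 0.45×27.
t* = 0.45×27/0.55 = 22.09 s.

22.09 s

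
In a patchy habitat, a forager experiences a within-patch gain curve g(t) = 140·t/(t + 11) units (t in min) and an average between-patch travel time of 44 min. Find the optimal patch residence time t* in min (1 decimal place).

22.0 min

Optimal t* satisfies g'(t*) = g(t*)/(T + t*).
g'(t) = 140·11/(t + 11)². Setting 140·11/(t+11)² = 140t/[(t+11)(44+t)] gives 11(44+t) = t(t+11), so t² = 11×44 = 484.
t* = √484 = 22 min.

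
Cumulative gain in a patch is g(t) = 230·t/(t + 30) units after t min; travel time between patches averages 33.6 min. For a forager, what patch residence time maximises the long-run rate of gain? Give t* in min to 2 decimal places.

By the marginal value theorem, leave when the instantaneous gain rate g'(t) equals the habitat-wide average g(t)/(T + t).
g'(t) = 230·30/(t + 30)². Setting 230·30/(t+30)² = 230t/[(t+30)(33.6+t)] gives 30(33.6+t) = t(t+30), so t² = 30×33.6 = 1008.
t* = √1008 = 31.75 min.

31.75 min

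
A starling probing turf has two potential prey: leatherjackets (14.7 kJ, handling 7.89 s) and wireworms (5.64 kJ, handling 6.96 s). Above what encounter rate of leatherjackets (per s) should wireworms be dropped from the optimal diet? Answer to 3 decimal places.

At the threshold, the rate on leatherjackets alone equals the profitability of wireworms: λ·14.7/(1 + λ·7.89) = 5.64/6.96 = 0.8103.
Rearranging, λ(14.7 − 0.8103×7.89) = 0.8103, so λ = 0.8103/8.306 = 0.09756 per s.

0.098 per s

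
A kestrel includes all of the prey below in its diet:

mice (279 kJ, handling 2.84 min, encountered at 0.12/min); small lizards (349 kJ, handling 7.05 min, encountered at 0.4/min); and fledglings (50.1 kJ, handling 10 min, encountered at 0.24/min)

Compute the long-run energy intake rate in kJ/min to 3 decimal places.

Energy encountered per unit search time: 0.12×279 + 0.4×349 + 0.24×50.1 = 185.1 kJ/min.
Handling time per unit search time: 0.12×2.84 + 0.4×7.05 + 0.24×10 = 5.561.
Rate = 185.1/(1 + 5.561) = 28.21 kJ/min.

28.214 kJ/min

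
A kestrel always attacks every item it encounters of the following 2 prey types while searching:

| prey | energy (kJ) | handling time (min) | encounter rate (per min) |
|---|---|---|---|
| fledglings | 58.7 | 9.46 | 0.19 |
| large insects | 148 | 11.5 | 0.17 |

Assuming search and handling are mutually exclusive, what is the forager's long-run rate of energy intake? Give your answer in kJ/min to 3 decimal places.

R = Σλ_iE_i / (1 + Σλ_ih_i)
Numerator: 0.19×58.7 + 0.17×148 = 36.31
Denominator: 1 + 0.19×9.46 + 0.17×11.5 = 4.752
R = 36.31/4.752 = 7.641 kJ/min

7.641 kJ/min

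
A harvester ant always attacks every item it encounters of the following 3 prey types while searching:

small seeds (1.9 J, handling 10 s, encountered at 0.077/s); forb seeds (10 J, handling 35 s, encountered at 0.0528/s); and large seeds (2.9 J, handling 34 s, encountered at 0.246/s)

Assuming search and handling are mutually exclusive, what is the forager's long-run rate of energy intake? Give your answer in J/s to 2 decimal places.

0.12 J/s

Energy encountered per unit search time: 0.077×1.9 + 0.0528×10 + 0.246×2.9 = 1.388 J/s.
Handling time per unit search time: 0.077×10 + 0.0528×35 + 0.246×34 = 10.98.
Rate = 1.388/(1 + 10.98) = 0.1158 J/s.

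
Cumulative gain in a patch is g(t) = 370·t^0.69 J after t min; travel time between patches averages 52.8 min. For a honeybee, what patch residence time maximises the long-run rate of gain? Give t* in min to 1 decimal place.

117.5 min

By the marginal value theorem, leave when the instantaneous gain rate g'(t) equals the habitat-wide average g(t)/(T + t).
g'(t) = 0.69·370·t^-0.31. Setting 0.69·370·t^-0.31 = 370·t^0.69/(52.8+t) gives 0.69(52.8+t) = t, so 0.31·t = 0.69×52.8.
t* = 0.69×52.8/0.31 = 117.5 min.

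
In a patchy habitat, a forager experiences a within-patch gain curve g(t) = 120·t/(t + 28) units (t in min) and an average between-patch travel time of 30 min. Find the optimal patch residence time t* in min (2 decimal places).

28.98 min

By the marginal value theorem, leave when the instantaneous gain rate g'(t) equals the habitat-wide average g(t)/(T + t).
g'(t) = 120·28/(t + 28)². Setting 120·28/(t+28)² = 120t/[(t+28)(30+t)] gives 28(30+t) = t(t+28), so t² = 28×30 = 840.
t* = √840 = 28.98 min.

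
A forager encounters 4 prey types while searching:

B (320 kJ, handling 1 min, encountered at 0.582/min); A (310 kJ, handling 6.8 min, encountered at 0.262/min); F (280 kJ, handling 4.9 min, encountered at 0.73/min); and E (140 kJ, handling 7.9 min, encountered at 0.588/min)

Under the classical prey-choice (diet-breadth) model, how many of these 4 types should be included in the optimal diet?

Profitabilities (E/h, kJ/min): B 320, F 57.1, A 45.6, E 17.7. Add prey in this order while the next type's profitability exceeds the intake rate on those already taken.
Rate on top 1: 117.7. F: 57.1 < 117.7 → exclude; stop.
Optimal diet: B — 1 of 4 types.

1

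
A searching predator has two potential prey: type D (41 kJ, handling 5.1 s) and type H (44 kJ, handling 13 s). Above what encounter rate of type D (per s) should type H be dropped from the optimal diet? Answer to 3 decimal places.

0.143 per s

At the threshold, the rate on type D alone equals the profitability of type H: λ·41/(1 + λ·5.1) = 44/13 = 3.385.
Rearranging, λ(41 − 3.385×5.1) = 3.385, so λ = 3.385/23.74 = 0.1426 per s.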